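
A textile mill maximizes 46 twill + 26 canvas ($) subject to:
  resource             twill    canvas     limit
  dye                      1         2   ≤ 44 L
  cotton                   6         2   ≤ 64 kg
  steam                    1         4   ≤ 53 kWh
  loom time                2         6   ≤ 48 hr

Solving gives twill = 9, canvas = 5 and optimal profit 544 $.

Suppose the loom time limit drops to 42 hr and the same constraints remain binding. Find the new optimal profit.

Check each constraint at x*: dye 19/44 (slack 25); cotton 64/64 (tight); steam 29/53 (slack 24); loom time 48/48 (tight).
Since dye, steam are not tight, their duals are 0.
From A_Bᵀ y = c: 6·y_cotton + 2·y_loom time = 46; 2·y_cotton + 6·y_loom time = 26.
This yields shadow prices y_cotton = 7, y_loom time = 2.
Δz = y_loom time·Δb = 2 × (-6) = -12, so new z* = 544 − 12 = 532.

532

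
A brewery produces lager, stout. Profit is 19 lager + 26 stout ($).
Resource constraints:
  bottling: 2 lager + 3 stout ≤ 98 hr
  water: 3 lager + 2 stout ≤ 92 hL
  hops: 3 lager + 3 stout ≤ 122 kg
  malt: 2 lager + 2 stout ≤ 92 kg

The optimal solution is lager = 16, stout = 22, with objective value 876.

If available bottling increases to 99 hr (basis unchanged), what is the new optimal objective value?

Binding: bottling and water. Non-binding: hops (8 unused), malt (16 unused).
Since hops, malt are not tight, their duals are 0.
Dual feasibility on the basic columns requires 2·y_bottling + 3·y_water = 19, 3·y_bottling + 2·y_water = 26.
Solving: y_bottling = 8, y_water = 1.
Δz = y_bottling·Δb = 8 × (1) = 8, so new z* = 876 + 8 = 884.

884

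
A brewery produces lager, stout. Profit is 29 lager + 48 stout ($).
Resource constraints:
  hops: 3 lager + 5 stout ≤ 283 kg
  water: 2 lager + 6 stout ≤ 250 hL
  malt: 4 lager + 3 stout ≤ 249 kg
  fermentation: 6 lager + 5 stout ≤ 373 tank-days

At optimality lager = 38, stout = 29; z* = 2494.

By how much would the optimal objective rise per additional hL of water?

At the optimum: hops uses 259 of 283 (slack = 24); water uses 250 of 250 (binding); malt uses 239 of 249 (slack = 10); fermentation uses 373 of 373 (binding).
Since hops, malt are not tight, their duals are 0.
The binding rows give the dual system: 2·y_water + 6·y_fermentation = 29 and 6·y_water + 5·y_fermentation = 48.
Solving: y_water = 5.5, y_fermentation = 3.
Shadow price of water = 5.5.

5.5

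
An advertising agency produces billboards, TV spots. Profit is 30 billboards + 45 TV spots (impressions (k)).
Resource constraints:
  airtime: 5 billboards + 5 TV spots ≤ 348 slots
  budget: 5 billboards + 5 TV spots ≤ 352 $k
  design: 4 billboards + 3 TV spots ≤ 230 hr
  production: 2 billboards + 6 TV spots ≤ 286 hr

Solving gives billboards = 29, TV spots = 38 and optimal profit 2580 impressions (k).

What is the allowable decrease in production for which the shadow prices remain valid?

Binding constraints: design, production. The basis is B = [[4,3],[2,6]] with det 18.
Per unit decrease in production, x* moves by d = (0.1667, -0.2222).
The basis stays optimal until TV spots reaches 0; allowable decrease = 171 hr.

171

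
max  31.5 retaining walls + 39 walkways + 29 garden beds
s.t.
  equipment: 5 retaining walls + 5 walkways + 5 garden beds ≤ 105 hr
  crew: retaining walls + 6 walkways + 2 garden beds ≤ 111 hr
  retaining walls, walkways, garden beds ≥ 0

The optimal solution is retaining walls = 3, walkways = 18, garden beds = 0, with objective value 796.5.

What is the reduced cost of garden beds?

-4

At the optimum: equipment uses 105 of 105 (binding); crew uses 111 of 111 (binding).
Dual feasibility on the basic columns requires 5·y_equipment + 1·y_crew = 31.5, 5·y_equipment + 6·y_crew = 39.
Solving: y_equipment = 6, y_crew = 1.5.
Reduced cost of garden beds: c₃ − yᵀa₃ = 29 − (6·5 + 1.5·2) = 29 − 33 = -4.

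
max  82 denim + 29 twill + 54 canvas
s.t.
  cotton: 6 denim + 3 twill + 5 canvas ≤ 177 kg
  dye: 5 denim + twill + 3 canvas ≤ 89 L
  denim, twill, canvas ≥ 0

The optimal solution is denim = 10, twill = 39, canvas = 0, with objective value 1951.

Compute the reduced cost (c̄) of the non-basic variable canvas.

-5

At the optimum: cotton uses 177 of 177 (binding); dye uses 89 of 89 (binding).
From A_Bᵀ y = c: 6·y_cotton + 5·y_dye = 82; 3·y_cotton + 1·y_dye = 29.
This yields shadow prices y_cotton = 7, y_dye = 8.
Reduced cost of canvas: c₃ − yᵀa₃ = 54 − (7·5 + 8·3) = 54 − 59 = -5.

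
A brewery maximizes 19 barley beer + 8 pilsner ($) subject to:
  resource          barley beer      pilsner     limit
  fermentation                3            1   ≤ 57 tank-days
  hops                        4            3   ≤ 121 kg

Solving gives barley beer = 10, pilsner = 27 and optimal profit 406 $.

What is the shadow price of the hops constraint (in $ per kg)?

1

At the optimum: fermentation uses 57 of 57 (binding); hops uses 121 of 121 (binding).
From A_Bᵀ y = c: 3·y_fermentation + 4·y_hops = 19; 1·y_fermentation + 3·y_hops = 8.
→ y_fermentation = 5 and y_hops = 1.
Shadow price of hops = 1.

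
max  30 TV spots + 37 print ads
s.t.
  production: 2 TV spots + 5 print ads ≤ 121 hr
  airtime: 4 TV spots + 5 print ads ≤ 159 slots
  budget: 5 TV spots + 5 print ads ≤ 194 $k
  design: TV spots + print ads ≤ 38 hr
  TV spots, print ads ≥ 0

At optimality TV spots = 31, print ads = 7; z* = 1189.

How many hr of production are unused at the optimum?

24

production used = 2·31 + 5·7 = 97; slack = 121 − 97 = 24.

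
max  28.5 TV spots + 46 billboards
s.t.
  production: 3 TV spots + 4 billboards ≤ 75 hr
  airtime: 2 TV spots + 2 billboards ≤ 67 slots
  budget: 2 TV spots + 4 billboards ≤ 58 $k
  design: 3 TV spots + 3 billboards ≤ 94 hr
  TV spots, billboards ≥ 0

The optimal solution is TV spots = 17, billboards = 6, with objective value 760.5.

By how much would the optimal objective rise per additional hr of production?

Binding: production and budget. Non-binding: airtime (21 unused), design (25 unused).
Since airtime, design are not tight, their duals are 0.
The binding rows give the dual system: 3·y_production + 2·y_budget = 28.5 and 4·y_production + 4·y_budget = 46.
Solving: y_production = 5.5, y_budget = 6.
Shadow price of production = 5.5.

5.5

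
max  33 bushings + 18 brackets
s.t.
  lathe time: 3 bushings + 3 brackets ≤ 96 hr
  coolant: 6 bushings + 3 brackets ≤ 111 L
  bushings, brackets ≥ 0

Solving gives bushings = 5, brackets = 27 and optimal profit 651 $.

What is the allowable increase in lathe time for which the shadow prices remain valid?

15

Binding constraints: lathe time, coolant. The basis is B = [[3,3],[6,3]] with det -9.
Per unit increase in lathe time, x* moves by d = (-0.3333, 0.6667).
The basis stays optimal until bushings reaches 0; allowable increase = 15 hr.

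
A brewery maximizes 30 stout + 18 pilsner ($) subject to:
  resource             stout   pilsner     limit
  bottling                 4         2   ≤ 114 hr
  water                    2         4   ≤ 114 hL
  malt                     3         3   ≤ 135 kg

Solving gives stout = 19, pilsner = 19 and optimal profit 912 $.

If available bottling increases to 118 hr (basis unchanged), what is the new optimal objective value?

Binding: bottling and water. Non-binding: malt (21 unused).
Since malt is not tight, its dual is 0.
From A_Bᵀ y = c: 4·y_bottling + 2·y_water = 30; 2·y_bottling + 4·y_water = 18.
This yields shadow prices y_bottling = 7, y_water = 1.
Δz = y_bottling·Δb = 7 × (4) = 28, so new z* = 912 + 28 = 940.

940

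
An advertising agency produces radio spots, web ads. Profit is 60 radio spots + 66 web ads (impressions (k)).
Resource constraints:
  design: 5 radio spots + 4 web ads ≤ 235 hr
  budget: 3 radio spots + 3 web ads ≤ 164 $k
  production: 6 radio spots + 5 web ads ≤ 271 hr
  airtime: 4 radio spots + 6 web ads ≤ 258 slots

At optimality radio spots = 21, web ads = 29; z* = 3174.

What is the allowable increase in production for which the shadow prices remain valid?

Binding constraints: production, airtime. The basis is B = [[6,5],[4,6]] with det 16.
Per unit increase in production, x* moves by d = (0.375, -0.25).
The basis stays optimal until design becomes binding; allowable increase = 16 hr.

16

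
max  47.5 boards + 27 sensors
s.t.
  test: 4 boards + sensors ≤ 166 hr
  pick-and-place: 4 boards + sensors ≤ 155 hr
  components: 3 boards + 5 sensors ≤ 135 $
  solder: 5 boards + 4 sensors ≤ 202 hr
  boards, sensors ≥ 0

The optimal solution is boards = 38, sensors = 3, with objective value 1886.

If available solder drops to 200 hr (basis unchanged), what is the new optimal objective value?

1875

Check each constraint at x*: test 155/166 (slack 11); pick-and-place 155/155 (tight); components 129/135 (slack 6); solder 202/202 (tight).
By complementary slackness, y = 0 for the non-binding constraints.
Dual feasibility on the basic columns requires 4·y_pick-and-place + 5·y_solder = 47.5, 1·y_pick-and-place + 4·y_solder = 27.
Solving: y_pick-and-place = 5, y_solder = 5.5.
Δz = y_solder·Δb = 5.5 × (-2) = -11, so new z* = 1886 − 11 = 1875.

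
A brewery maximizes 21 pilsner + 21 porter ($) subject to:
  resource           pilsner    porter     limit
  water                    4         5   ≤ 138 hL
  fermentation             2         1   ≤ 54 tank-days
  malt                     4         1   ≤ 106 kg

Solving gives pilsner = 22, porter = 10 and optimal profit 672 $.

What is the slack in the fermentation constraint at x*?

fermentation used = 2·22 + 1·10 = 54; slack = 54 − 54 = 0.

0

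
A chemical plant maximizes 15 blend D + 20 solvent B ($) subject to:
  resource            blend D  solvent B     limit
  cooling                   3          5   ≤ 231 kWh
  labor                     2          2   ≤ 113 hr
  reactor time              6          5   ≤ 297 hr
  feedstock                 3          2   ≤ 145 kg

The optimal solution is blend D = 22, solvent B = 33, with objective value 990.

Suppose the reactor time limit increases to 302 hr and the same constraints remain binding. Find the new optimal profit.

995

Check each constraint at x*: cooling 231/231 (tight); labor 110/113 (slack 3); reactor time 297/297 (tight); feedstock 132/145 (slack 13).
By complementary slackness, y = 0 for the non-binding constraints.
The binding rows give the dual system: 3·y_cooling + 6·y_reactor time = 15 and 5·y_cooling + 5·y_reactor time = 20.
→ y_cooling = 3 and y_reactor time = 1.
Δz = y_reactor time·Δb = 1 × (5) = 5, so new z* = 990 + 5 = 995.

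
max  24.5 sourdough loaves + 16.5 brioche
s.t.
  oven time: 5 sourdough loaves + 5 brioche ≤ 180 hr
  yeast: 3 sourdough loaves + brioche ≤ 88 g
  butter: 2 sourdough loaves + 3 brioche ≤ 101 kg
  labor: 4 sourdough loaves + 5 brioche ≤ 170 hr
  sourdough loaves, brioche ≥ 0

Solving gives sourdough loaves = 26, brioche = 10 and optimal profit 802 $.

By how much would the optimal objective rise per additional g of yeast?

4

Binding: oven time and yeast. Non-binding: butter (19 unused), labor (16 unused).
Slack constraints have shadow price 0 (complementary slackness).
The binding rows give the dual system: 5·y_oven time + 3·y_yeast = 24.5 and 5·y_oven time + 1·y_yeast = 16.5.
Solving: y_oven time = 2.5, y_yeast = 4.
Shadow price of yeast = 4.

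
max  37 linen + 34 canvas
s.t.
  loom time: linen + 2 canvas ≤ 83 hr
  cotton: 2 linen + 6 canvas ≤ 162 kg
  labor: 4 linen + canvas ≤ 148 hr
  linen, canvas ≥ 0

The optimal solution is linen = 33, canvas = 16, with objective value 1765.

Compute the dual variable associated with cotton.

4.5

At the optimum: loom time uses 65 of 83 (slack = 18); cotton uses 162 of 162 (binding); labor uses 148 of 148 (binding).
Since loom time is not tight, its dual is 0.
The binding rows give the dual system: 2·y_cotton + 4·y_labor = 37 and 6·y_cotton + 1·y_labor = 34.
Solving: y_cotton = 4.5, y_labor = 7.
Shadow price of cotton = 4.5.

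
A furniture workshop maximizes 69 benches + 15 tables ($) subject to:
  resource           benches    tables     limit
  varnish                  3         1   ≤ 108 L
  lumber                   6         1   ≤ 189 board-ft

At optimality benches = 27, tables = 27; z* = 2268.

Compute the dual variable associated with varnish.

7

Check each constraint at x*: varnish 108/108 (tight); lumber 189/189 (tight).
From A_Bᵀ y = c: 3·y_varnish + 6·y_lumber = 69; 1·y_varnish + 1·y_lumber = 15.
Solving: y_varnish = 7, y_lumber = 8.
Shadow price of varnish = 7.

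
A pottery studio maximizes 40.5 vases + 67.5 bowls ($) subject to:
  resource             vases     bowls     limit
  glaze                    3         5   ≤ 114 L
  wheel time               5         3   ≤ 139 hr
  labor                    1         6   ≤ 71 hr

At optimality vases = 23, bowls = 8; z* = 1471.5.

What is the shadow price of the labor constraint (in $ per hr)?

8

Binding: wheel time and labor. Non-binding: glaze (5 unused).
By complementary slackness, y = 0 for the non-binding constraint.
Dual feasibility on the basic columns requires 5·y_wheel time + 1·y_labor = 40.5, 3·y_wheel time + 6·y_labor = 67.5.
→ y_wheel time = 6.5 and y_labor = 8.
Shadow price of labor = 8.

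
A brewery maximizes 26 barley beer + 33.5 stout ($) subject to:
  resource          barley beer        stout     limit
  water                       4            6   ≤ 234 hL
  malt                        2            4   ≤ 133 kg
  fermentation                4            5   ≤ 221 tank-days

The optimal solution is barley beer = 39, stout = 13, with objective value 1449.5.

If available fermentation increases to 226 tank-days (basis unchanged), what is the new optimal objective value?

1477

Check each constraint at x*: water 234/234 (tight); malt 130/133 (slack 3); fermentation 221/221 (tight).
By complementary slackness, y = 0 for the non-binding constraint.
Dual feasibility on the basic columns requires 4·y_water + 4·y_fermentation = 26, 6·y_water + 5·y_fermentation = 33.5.
Solving: y_water = 1, y_fermentation = 5.5.
Δz = y_fermentation·Δb = 5.5 × (5) = 27.5, so new z* = 1449.5 + 27.5 = 1477.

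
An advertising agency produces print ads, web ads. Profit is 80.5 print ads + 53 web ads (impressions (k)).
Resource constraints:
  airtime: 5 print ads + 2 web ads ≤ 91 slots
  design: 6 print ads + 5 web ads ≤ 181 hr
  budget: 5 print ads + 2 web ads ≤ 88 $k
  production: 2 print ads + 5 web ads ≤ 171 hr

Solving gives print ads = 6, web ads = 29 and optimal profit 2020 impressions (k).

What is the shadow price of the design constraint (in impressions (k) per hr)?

8

Check each constraint at x*: airtime 88/91 (slack 3); design 181/181 (tight); budget 88/88 (tight); production 157/171 (slack 14).
Since airtime, production are not tight, their duals are 0.
The binding rows give the dual system: 6·y_design + 5·y_budget = 80.5 and 5·y_design + 2·y_budget = 53.
Solving: y_design = 8, y_budget = 6.5.
Shadow price of design = 8.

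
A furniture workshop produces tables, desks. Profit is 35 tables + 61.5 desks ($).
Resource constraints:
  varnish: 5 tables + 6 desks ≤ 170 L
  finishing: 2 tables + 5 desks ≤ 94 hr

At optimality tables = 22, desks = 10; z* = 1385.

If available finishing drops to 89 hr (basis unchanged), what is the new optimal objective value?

1347.5

Check each constraint at x*: varnish 170/170 (tight); finishing 94/94 (tight).
The binding rows give the dual system: 5·y_varnish + 2·y_finishing = 35 and 6·y_varnish + 5·y_finishing = 61.5.
Solving: y_varnish = 4, y_finishing = 7.5.
Δz = y_finishing·Δb = 7.5 × (-5) = -37.5, so new z* = 1385 − 37.5 = 1347.5.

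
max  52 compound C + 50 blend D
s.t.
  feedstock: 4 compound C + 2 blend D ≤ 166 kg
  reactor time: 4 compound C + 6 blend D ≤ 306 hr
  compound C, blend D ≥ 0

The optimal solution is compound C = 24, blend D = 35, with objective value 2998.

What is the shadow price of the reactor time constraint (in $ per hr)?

6

Both feedstock and reactor time are binding at x*.
Dual feasibility on the basic columns requires 4·y_feedstock + 4·y_reactor time = 52, 2·y_feedstock + 6·y_reactor time = 50.
→ y_feedstock = 7 and y_reactor time = 6.
Shadow price of reactor time = 6.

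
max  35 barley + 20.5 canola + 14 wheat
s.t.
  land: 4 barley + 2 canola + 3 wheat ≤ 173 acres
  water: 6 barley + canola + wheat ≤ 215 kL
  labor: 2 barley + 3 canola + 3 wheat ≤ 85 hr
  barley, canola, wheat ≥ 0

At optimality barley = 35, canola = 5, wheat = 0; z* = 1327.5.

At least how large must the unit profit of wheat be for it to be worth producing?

At the optimum: land uses 150 of 173 (slack = 23); water uses 215 of 215 (binding); labor uses 85 of 85 (binding).
By complementary slackness, y = 0 for the non-binding constraint.
From A_Bᵀ y = c: 6·y_water + 2·y_labor = 35; 1·y_water + 3·y_labor = 20.5.
Solving: y_water = 4, y_labor = 5.5.
wheat enters the basis when its profit ≥ yᵀa₃ = 4·1 + 5.5·3 = 20.5.

20.5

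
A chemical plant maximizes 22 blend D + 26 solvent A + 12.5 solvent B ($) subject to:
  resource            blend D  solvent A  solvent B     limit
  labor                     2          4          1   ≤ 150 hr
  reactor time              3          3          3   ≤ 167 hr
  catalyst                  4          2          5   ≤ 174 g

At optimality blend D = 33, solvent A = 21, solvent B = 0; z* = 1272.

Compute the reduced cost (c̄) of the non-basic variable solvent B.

-7.5

Binding: labor and catalyst. Non-binding: reactor time (5 unused).
Slack constraints have shadow price 0 (complementary slackness).
The binding rows give the dual system: 2·y_labor + 4·y_catalyst = 22 and 4·y_labor + 2·y_catalyst = 26.
This yields shadow prices y_labor = 5, y_catalyst = 3.
Reduced cost of solvent B: c₃ − yᵀa₃ = 12.5 − (5·1 + 3·5) = 12.5 − 20 = -7.5.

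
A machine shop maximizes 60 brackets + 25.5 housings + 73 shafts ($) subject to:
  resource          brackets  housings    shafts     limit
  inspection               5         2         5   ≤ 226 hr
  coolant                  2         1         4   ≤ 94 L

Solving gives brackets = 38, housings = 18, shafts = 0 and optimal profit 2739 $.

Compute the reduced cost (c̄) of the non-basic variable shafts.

-2

Both inspection and coolant are binding at x*.
From A_Bᵀ y = c: 5·y_inspection + 2·y_coolant = 60; 2·y_inspection + 1·y_coolant = 25.5.
This yields shadow prices y_inspection = 9, y_coolant = 7.5.
Reduced cost of shafts: c₃ − yᵀa₃ = 73 − (9·5 + 7.5·4) = 73 − 75 = -2.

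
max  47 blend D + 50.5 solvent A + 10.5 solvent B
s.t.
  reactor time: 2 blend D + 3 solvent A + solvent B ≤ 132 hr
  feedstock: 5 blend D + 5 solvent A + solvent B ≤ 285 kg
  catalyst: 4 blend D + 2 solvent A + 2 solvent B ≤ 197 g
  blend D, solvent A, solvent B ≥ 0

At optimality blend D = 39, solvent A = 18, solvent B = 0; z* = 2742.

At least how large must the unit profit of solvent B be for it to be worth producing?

11.5

At the optimum: reactor time uses 132 of 132 (binding); feedstock uses 285 of 285 (binding); catalyst uses 192 of 197 (slack = 5).
By complementary slackness, y = 0 for the non-binding constraint.
From A_Bᵀ y = c: 2·y_reactor time + 5·y_feedstock = 47; 3·y_reactor time + 5·y_feedstock = 50.5.
→ y_reactor time = 3.5 and y_feedstock = 8.
solvent B enters the basis when its profit ≥ yᵀa₃ = 3.5·1 + 8·1 = 11.5.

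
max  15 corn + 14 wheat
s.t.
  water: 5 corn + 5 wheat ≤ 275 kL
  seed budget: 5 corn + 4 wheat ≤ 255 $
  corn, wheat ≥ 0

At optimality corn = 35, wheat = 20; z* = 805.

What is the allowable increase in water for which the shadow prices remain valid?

43.75

Binding constraints: water, seed budget. The basis is B = [[5,5],[5,4]] with det -5.
Per unit increase in water, x* moves by d = (-0.8, 1).
The basis stays optimal until corn reaches 0; allowable increase = 43.75 kL.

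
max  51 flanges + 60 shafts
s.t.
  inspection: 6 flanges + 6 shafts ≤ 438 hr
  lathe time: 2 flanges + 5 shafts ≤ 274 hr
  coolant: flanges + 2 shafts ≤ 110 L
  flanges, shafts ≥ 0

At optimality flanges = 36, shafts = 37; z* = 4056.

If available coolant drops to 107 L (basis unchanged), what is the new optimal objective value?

4029

At the optimum: inspection uses 438 of 438 (binding); lathe time uses 257 of 274 (slack = 17); coolant uses 110 of 110 (binding).
Since lathe time is not tight, its dual is 0.
From A_Bᵀ y = c: 6·y_inspection + 1·y_coolant = 51; 6·y_inspection + 2·y_coolant = 60.
This yields shadow prices y_inspection = 7, y_coolant = 9.
Δz = y_coolant·Δb = 9 × (-3) = -27, so new z* = 4056 − 27 = 4029.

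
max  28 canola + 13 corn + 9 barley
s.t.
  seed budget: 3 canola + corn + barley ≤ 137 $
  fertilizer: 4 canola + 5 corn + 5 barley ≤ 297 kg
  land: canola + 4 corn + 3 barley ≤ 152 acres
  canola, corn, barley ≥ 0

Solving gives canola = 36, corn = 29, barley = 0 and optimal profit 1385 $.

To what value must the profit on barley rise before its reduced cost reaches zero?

12

Check each constraint at x*: seed budget 137/137 (tight); fertilizer 289/297 (slack 8); land 152/152 (tight).
By complementary slackness, y = 0 for the non-binding constraint.
From A_Bᵀ y = c: 3·y_seed budget + 1·y_land = 28; 1·y_seed budget + 4·y_land = 13.
Solving: y_seed budget = 9, y_land = 1.
barley enters the basis when its profit ≥ yᵀa₃ = 9·1 + 1·3 = 12.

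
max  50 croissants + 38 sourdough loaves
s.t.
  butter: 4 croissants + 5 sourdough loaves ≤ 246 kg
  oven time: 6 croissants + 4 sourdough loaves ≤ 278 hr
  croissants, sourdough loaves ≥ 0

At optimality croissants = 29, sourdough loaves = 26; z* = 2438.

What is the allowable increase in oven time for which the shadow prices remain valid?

91

Binding constraints: butter, oven time. The basis is B = [[4,5],[6,4]] with det -14.
Per unit increase in oven time, x* moves by d = (0.3571, -0.2857).
The basis stays optimal until sourdough loaves reaches 0; allowable increase = 91 hr.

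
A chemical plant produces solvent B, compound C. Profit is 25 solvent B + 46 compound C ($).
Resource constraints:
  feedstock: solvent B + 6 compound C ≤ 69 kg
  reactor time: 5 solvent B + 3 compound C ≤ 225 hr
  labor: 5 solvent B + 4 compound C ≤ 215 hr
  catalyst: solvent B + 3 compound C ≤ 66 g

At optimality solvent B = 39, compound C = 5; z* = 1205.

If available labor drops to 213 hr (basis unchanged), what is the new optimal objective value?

Binding: feedstock and labor. Non-binding: reactor time (15 unused), catalyst (12 unused).
Slack constraints have shadow price 0 (complementary slackness).
The binding rows give the dual system: 1·y_feedstock + 5·y_labor = 25 and 6·y_feedstock + 4·y_labor = 46.
→ y_feedstock = 5 and y_labor = 4.
Δz = y_labor·Δb = 4 × (-2) = -8, so new z* = 1205 − 8 = 1197.

1197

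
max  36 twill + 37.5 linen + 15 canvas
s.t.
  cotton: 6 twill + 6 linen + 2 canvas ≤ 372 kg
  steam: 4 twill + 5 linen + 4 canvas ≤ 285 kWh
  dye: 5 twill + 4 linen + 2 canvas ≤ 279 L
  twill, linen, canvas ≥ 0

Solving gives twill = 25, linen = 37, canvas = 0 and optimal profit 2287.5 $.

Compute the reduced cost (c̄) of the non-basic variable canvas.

-1

Check each constraint at x*: cotton 372/372 (tight); steam 285/285 (tight); dye 273/279 (slack 6).
Slack constraints have shadow price 0 (complementary slackness).
Dual feasibility on the basic columns requires 6·y_cotton + 4·y_steam = 36, 6·y_cotton + 5·y_steam = 37.5.
Solving: y_cotton = 5, y_steam = 1.5.
Reduced cost of canvas: c₃ − yᵀa₃ = 15 − (5·2 + 1.5·4) = 15 − 16 = -1.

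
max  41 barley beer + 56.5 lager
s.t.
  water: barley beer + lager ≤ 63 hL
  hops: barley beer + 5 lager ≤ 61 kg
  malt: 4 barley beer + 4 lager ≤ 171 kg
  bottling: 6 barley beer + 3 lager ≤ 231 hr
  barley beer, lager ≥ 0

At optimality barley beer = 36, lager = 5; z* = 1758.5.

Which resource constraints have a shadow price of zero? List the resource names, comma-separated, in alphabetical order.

malt, water

water: 41/63 (slack 22)
hops: 61/61 (binding)
malt: 164/171 (slack 7)
bottling: 231/231 (binding)
By complementary slackness, a constraint with positive slack has shadow price 0 → malt, water.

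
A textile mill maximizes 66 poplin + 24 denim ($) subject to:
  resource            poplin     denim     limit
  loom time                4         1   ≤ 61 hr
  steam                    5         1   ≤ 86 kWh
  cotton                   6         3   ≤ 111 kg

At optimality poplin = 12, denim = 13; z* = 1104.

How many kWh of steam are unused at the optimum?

steam used = 5·12 + 1·13 = 73; slack = 86 − 73 = 13.

13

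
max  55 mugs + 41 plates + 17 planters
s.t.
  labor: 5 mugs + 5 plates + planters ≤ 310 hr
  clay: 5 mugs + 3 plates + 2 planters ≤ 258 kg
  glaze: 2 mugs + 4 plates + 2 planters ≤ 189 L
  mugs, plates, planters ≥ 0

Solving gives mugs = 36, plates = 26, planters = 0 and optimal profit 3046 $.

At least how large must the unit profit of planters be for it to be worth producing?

Binding: labor and clay. Non-binding: glaze (13 unused).
Since glaze is not tight, its dual is 0.
The binding rows give the dual system: 5·y_labor + 5·y_clay = 55 and 5·y_labor + 3·y_clay = 41.
→ y_labor = 4 and y_clay = 7.
planters enters the basis when its profit ≥ yᵀa₃ = 4·1 + 7·2 = 18.

18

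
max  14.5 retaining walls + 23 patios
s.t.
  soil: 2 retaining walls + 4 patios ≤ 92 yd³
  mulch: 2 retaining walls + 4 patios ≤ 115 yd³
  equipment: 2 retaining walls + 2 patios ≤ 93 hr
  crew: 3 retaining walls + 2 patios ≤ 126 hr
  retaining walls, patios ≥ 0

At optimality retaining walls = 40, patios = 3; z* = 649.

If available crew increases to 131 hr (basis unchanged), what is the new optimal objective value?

Check each constraint at x*: soil 92/92 (tight); mulch 92/115 (slack 23); equipment 86/93 (slack 7); crew 126/126 (tight).
Slack constraints have shadow price 0 (complementary slackness).
From A_Bᵀ y = c: 2·y_soil + 3·y_crew = 14.5; 4·y_soil + 2·y_crew = 23.
This yields shadow prices y_soil = 5, y_crew = 1.5.
Δz = y_crew·Δb = 1.5 × (5) = 7.5, so new z* = 649 + 7.5 = 656.5.

656.5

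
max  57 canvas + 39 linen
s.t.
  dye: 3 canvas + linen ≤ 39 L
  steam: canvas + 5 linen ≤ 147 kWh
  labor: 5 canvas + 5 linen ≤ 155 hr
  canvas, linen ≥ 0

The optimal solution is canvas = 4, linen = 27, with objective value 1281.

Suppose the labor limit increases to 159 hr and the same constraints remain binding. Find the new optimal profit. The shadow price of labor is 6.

Δb = 4, so new z* = 1281 + (6)·(4) = 1281 + 24 = 1305.

1305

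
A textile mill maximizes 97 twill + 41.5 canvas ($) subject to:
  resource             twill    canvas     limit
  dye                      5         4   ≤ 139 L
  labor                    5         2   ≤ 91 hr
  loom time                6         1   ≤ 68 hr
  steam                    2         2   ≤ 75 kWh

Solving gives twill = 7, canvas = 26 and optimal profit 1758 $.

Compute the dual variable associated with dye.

8

Check each constraint at x*: dye 139/139 (tight); labor 87/91 (slack 4); loom time 68/68 (tight); steam 66/75 (slack 9).
Slack constraints have shadow price 0 (complementary slackness).
Dual feasibility on the basic columns requires 5·y_dye + 6·y_loom time = 97, 4·y_dye + 1·y_loom time = 41.5.
→ y_dye = 8 and y_loom time = 9.5.
Shadow price of dye = 8.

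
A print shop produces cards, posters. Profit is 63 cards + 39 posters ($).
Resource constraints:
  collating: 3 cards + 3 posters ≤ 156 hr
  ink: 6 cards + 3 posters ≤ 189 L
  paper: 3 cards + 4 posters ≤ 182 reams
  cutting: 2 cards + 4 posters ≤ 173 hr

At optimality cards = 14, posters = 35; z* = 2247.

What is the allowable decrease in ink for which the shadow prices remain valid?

18.75

Binding constraints: ink, paper. The basis is B = [[6,3],[3,4]] with det 15.
Per unit decrease in ink, x* moves by d = (-0.2667, 0.2).
The basis stays optimal until cutting becomes binding; allowable decrease = 18.75 L.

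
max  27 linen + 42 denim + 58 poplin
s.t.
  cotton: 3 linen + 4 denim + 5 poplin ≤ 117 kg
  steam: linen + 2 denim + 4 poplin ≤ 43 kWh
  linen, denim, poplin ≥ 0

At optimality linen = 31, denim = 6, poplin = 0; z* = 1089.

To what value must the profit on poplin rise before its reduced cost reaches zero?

66

Both cotton and steam are binding at x*.
From A_Bᵀ y = c: 3·y_cotton + 1·y_steam = 27; 4·y_cotton + 2·y_steam = 42.
This yields shadow prices y_cotton = 6, y_steam = 9.
poplin enters the basis when its profit ≥ yᵀa₃ = 6·5 + 9·4 = 66.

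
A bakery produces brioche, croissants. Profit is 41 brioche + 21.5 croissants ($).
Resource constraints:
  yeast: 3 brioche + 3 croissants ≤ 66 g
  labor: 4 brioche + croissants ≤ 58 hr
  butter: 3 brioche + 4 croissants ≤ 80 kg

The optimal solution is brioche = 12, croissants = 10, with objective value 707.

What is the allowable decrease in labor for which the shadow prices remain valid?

12

Binding constraints: yeast, labor. The basis is B = [[3,3],[4,1]] with det -9.
Per unit decrease in labor, x* moves by d = (-0.3333, 0.3333).
The basis stays optimal until butter becomes binding; allowable decrease = 12 hr.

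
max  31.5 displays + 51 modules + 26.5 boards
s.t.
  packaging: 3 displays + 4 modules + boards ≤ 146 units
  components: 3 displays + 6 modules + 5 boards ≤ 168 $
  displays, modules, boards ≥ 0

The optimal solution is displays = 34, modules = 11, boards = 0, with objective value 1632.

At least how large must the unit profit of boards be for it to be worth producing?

At the optimum: packaging uses 146 of 146 (binding); components uses 168 of 168 (binding).
The binding rows give the dual system: 3·y_packaging + 3·y_components = 31.5 and 4·y_packaging + 6·y_components = 51.
Solving: y_packaging = 6, y_components = 4.5.
boards enters the basis when its profit ≥ yᵀa₃ = 6·1 + 4.5·5 = 28.5.

28.5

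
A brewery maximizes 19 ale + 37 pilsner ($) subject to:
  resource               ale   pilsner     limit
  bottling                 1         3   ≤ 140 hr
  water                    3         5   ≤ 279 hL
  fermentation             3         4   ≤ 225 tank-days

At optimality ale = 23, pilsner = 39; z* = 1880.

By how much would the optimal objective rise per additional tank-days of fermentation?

4

At the optimum: bottling uses 140 of 140 (binding); water uses 264 of 279 (slack = 15); fermentation uses 225 of 225 (binding).
Slack constraints have shadow price 0 (complementary slackness).
From A_Bᵀ y = c: 1·y_bottling + 3·y_fermentation = 19; 3·y_bottling + 4·y_fermentation = 37.
Solving: y_bottling = 7, y_fermentation = 4.
Shadow price of fermentation = 4.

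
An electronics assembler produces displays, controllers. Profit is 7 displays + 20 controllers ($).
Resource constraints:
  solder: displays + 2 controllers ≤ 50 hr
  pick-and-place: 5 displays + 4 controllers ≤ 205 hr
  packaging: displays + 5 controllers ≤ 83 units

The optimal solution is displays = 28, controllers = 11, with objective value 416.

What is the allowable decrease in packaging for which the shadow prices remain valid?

Binding constraints: solder, packaging. The basis is B = [[1,2],[1,5]] with det 3.
Per unit decrease in packaging, x* moves by d = (0.6667, -0.3333).
The basis stays optimal until pick-and-place becomes binding; allowable decrease = 10.5 units.

10.5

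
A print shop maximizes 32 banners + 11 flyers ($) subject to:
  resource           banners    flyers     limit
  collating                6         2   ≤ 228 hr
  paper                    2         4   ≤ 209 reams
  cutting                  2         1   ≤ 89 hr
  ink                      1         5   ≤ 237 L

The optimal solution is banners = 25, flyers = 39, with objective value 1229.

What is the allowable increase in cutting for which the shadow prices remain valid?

Binding constraints: collating, cutting. The basis is B = [[6,2],[2,1]] with det 2.
Per unit increase in cutting, x* moves by d = (-1, 3).
The basis stays optimal until paper becomes binding; allowable increase = 0.3 hr.

0.3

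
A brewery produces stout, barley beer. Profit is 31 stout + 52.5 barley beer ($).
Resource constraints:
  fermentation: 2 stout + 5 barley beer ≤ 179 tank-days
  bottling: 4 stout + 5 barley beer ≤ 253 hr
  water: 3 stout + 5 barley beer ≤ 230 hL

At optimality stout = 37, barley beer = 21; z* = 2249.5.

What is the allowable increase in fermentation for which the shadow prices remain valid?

Binding constraints: fermentation, bottling. The basis is B = [[2,5],[4,5]] with det -10.
Per unit increase in fermentation, x* moves by d = (-0.5, 0.4).
The basis stays optimal until water becomes binding; allowable increase = 28 tank-days.

28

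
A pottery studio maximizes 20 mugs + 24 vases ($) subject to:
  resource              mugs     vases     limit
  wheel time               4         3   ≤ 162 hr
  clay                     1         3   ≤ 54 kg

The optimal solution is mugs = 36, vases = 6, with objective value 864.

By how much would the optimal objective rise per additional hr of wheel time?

4

Check each constraint at x*: wheel time 162/162 (tight); clay 54/54 (tight).
Dual feasibility on the basic columns requires 4·y_wheel time + 1·y_clay = 20, 3·y_wheel time + 3·y_clay = 24.
→ y_wheel time = 4 and y_clay = 4.
Shadow price of wheel time = 4.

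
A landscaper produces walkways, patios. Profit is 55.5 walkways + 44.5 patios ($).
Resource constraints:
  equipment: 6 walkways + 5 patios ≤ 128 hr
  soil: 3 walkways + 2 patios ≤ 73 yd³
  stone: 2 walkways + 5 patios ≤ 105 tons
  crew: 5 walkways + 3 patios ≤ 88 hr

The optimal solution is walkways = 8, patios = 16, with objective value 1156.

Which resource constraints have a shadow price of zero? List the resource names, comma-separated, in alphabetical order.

soil, stone

equipment: 128/128 (binding)
soil: 56/73 (slack 17)
stone: 96/105 (slack 9)
crew: 88/88 (binding)
By complementary slackness, a constraint with positive slack has shadow price 0 → soil, stone.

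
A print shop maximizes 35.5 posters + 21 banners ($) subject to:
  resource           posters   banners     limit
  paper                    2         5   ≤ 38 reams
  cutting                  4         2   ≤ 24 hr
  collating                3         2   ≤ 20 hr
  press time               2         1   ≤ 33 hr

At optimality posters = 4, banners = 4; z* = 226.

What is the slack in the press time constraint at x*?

press time used = 2·4 + 1·4 = 12; slack = 33 − 12 = 21.

21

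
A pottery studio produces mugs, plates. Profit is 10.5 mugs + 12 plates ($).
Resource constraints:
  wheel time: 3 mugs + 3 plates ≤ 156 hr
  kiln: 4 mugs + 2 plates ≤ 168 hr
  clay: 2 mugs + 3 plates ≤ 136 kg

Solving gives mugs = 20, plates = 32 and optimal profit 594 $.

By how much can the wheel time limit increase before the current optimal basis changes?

9

Binding constraints: wheel time, clay. The basis is B = [[3,3],[2,3]] with det 3.
Per unit increase in wheel time, x* moves by d = (1, -0.6667).
The basis stays optimal until kiln becomes binding; allowable increase = 9 hr.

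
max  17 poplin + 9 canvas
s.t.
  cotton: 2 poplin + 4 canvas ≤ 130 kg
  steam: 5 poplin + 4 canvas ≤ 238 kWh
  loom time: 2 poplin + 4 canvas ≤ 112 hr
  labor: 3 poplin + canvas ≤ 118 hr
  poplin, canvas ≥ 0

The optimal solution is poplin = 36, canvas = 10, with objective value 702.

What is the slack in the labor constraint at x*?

0

labor used = 3·36 + 1·10 = 118; slack = 118 − 118 = 0.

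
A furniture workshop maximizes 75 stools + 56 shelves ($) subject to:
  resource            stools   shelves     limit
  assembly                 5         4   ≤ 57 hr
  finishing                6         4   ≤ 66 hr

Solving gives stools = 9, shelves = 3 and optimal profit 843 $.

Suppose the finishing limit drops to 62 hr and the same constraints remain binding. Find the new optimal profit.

At the optimum: assembly uses 57 of 57 (binding); finishing uses 66 of 66 (binding).
The binding rows give the dual system: 5·y_assembly + 6·y_finishing = 75 and 4·y_assembly + 4·y_finishing = 56.
This yields shadow prices y_assembly = 9, y_finishing = 5.
Δz = y_finishing·Δb = 5 × (-4) = -20, so new z* = 843 − 20 = 823.

823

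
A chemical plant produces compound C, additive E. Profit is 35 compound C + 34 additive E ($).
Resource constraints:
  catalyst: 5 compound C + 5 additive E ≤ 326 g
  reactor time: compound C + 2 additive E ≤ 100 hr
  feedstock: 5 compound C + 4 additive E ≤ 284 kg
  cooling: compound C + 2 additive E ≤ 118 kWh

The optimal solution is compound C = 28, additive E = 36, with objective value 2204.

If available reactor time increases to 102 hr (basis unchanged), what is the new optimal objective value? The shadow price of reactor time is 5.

Δb = 2, so new z* = 2204 + (5)·(2) = 2204 + 10 = 2214.

2214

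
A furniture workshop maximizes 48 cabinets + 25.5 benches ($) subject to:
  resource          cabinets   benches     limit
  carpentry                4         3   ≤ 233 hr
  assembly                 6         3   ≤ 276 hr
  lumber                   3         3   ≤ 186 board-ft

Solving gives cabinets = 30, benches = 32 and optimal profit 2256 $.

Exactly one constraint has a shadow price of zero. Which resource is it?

carpentry

carpentry: 216/233 (slack 17)
assembly: 276/276 (binding)
lumber: 186/186 (binding)
By complementary slackness, a constraint with positive slack has shadow price 0 → carpentry.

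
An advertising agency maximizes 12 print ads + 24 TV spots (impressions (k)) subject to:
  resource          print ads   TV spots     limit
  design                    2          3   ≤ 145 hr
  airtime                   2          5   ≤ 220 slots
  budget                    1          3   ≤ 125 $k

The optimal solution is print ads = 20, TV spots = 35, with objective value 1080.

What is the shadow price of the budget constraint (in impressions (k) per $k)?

4

At the optimum: design uses 145 of 145 (binding); airtime uses 215 of 220 (slack = 5); budget uses 125 of 125 (binding).
Slack constraints have shadow price 0 (complementary slackness).
Dual feasibility on the basic columns requires 2·y_design + 1·y_budget = 12, 3·y_design + 3·y_budget = 24.
Solving: y_design = 4, y_budget = 4.
Shadow price of budget = 4.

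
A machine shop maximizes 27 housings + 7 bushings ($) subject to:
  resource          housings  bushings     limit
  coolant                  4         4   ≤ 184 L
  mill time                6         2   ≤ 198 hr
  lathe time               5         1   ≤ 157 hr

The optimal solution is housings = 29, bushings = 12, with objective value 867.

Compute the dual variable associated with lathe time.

At the optimum: coolant uses 164 of 184 (slack = 20); mill time uses 198 of 198 (binding); lathe time uses 157 of 157 (binding).
Slack constraints have shadow price 0 (complementary slackness).
The binding rows give the dual system: 6·y_mill time + 5·y_lathe time = 27 and 2·y_mill time + 1·y_lathe time = 7.
This yields shadow prices y_mill time = 2, y_lathe time = 3.
Shadow price of lathe time = 3.

3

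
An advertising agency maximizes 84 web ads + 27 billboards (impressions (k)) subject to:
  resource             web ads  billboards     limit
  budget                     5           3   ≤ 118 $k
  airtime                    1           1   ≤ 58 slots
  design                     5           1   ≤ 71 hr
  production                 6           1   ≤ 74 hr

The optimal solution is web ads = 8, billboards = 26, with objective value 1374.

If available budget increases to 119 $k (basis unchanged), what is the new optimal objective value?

At the optimum: budget uses 118 of 118 (binding); airtime uses 34 of 58 (slack = 24); design uses 66 of 71 (slack = 5); production uses 74 of 74 (binding).
By complementary slackness, y = 0 for the non-binding constraints.
The binding rows give the dual system: 5·y_budget + 6·y_production = 84 and 3·y_budget + 1·y_production = 27.
This yields shadow prices y_budget = 6, y_production = 9.
Δz = y_budget·Δb = 6 × (1) = 6, so new z* = 1374 + 6 = 1380.

1380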